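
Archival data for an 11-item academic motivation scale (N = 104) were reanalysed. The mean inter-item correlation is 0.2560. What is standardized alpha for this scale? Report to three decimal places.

Standardized α = k·r̄ / (1 + (k−1)·r̄) = 11 × 0.2560 / (1 + 10 × 0.2560)
  = 2.8160 / 3.5600 = 0.791

standardized alpha = 0.791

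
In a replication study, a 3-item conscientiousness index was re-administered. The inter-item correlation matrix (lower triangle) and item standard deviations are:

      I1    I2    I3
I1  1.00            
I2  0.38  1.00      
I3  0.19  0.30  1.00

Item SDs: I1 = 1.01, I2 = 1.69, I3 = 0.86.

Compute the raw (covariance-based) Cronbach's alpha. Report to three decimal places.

α = 0.527

Σσ²ᵢ = 1.01² + 1.69² + 0.86² = 4.6158
Covariances σ_ij = r_ij · s_i · s_j:
  σ(I1,I2) = 0.38 × 1.01 × 1.69 = 0.6486
  σ(I1,I3) = 0.19 × 1.01 × 0.86 = 0.1650
  σ(I2,I3) = 0.30 × 1.69 × 0.86 = 0.4360
σ²_T = Σσ²ᵢ + 2·Σσ_ij = 4.6158 + 2 × 1.2496 = 7.1150
α = (3/2)·(1 − 4.6158/7.1150) = 0.527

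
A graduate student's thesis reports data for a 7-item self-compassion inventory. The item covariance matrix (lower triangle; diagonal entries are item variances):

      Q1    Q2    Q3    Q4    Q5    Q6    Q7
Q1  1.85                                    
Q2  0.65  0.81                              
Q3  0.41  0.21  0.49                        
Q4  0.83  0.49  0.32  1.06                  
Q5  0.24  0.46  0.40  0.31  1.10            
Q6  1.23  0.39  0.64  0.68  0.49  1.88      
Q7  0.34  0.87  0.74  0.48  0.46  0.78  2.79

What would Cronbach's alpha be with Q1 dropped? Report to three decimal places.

Cronbach's alpha = 0.786

Remaining items: Q2, Q3, Q4, Q5, Q6, Q7 (k = 6).
ΣVar(i) = 0.81 + 0.49 + 1.06 + 1.10 + 1.88 + 2.79 = 8.13
σ²_total = 8.13 + 2 × 7.72 = 23.57
α (item deleted) = (6/5)·(1 − 8.13/23.57) = 0.786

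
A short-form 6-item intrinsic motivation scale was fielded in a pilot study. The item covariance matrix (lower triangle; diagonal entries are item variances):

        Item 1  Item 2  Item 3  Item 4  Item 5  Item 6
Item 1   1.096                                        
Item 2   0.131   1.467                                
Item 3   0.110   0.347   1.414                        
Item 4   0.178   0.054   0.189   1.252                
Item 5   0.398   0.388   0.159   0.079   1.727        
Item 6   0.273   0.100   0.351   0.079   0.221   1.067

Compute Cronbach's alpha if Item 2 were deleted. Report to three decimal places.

Remaining items: Item 1, Item 3, Item 4, Item 5, Item 6 (k = 5).
ΣVar(i) = 1.096 + 1.414 + 1.252 + 1.727 + 1.067 = 6.556
Var(T) = 6.556 + 2 × 2.037 = 10.630
α (item deleted) = (5/4)·(1 − 6.556/10.630) = 0.479

α = 0.479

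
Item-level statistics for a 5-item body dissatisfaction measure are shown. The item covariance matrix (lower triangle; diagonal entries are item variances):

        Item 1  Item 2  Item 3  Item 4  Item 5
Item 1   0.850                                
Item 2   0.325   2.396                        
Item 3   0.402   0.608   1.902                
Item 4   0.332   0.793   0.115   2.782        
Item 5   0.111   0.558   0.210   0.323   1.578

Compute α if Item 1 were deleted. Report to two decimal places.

α = 0.50

Remaining items: Item 2, Item 3, Item 4, Item 5 (k = 4).
Σσ²ᵢ = 2.396 + 1.902 + 2.782 + 1.578 = 8.658
Var(T) = 8.658 + 2 × 2.607 = 13.872
α (item deleted) = (4/3)·(1 − 8.658/13.872) = 0.50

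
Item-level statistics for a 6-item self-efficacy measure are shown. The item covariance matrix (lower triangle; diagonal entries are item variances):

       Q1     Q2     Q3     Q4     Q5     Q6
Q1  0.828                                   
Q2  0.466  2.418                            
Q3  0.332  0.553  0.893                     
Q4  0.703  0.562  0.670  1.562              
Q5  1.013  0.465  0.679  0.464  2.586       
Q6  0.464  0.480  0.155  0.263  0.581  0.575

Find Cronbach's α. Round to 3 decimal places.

Cronbach's α = 0.767

sum of item variances = 0.828 + 2.418 + 0.893 + 1.562 + 2.586 + 0.575 = 8.862
Σ_{i<j} σ_ij = 7.850
Var(T) = 8.862 + 2 × 7.850 = 24.562
α = (k/(k−1))·(1 − sum of item variances/Var(T)) = (6/5)·(1 − 8.862/24.562) = 0.767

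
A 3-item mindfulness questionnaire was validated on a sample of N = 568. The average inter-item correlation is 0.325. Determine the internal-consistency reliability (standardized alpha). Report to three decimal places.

α = 0.591

Standardized α = k·r̄ / (1 + (k−1)·r̄) = 3 × 0.325 / (1 + 2 × 0.325)
  = 0.9750 / 1.6500 = 0.591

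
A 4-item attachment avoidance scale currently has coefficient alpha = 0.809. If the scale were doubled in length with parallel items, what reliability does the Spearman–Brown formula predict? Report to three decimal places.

Length factor m = 2
α' = m·α / (1 + (m−1)·α)
   = 2 × 0.809 / (1 + (2 − 1) × 0.809)
   = 1.6180 / 1.8090 = 0.894

predicted reliability = 0.894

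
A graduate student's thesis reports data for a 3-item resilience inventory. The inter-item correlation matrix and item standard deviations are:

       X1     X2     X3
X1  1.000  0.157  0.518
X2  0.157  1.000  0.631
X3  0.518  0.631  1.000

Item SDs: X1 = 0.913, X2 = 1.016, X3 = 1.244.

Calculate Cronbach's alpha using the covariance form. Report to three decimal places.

Σσ²ᵢ = 0.913² + 1.016² + 1.244² = 3.4134
Covariances σ_ij = r_ij · s_i · s_j:
  σ(X1,X2) = 0.157 × 0.913 × 1.016 = 0.1456
  σ(X1,X3) = 0.518 × 0.913 × 1.244 = 0.5883
  σ(X2,X3) = 0.631 × 1.016 × 1.244 = 0.7975
σ²_T = Σσ²ᵢ + 2·Σσ_ij = 3.4134 + 2 × 1.5314 = 6.4762
α = (3/2)·(1 − 3.4134/6.4762) = 0.709

α = 0.709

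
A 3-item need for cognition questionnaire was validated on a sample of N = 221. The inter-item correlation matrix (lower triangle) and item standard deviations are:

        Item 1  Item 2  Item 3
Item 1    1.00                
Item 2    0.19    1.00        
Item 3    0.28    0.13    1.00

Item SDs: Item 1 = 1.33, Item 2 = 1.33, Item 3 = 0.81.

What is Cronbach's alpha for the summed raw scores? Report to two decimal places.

α = 0.41

Σσ²ᵢ = 1.33² + 1.33² + 0.81² = 4.1939
Covariances σ_ij = r_ij · s_i · s_j:
  σ(Item 1,Item 2) = 0.19 × 1.33 × 1.33 = 0.3361
  σ(Item 1,Item 3) = 0.28 × 1.33 × 0.81 = 0.3016
  σ(Item 2,Item 3) = 0.13 × 1.33 × 0.81 = 0.1400
σ²_T = Σσ²ᵢ + 2·Σσ_ij = 4.1939 + 2 × 0.7777 = 5.7493
α = (3/2)·(1 − 4.1939/5.7493) = 0.41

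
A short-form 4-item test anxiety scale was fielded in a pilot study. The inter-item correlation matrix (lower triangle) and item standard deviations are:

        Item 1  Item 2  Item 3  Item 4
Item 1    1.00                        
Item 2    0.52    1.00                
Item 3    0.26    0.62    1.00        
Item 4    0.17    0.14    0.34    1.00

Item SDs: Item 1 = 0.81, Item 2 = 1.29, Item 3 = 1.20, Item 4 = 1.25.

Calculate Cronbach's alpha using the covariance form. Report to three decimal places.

Σσ²ᵢ = 0.81² + 1.29² + 1.20² + 1.25² = 5.3227
Covariances σ_ij = r_ij · s_i · s_j:
  σ(Item 1,Item 2) = 0.52 × 0.81 × 1.29 = 0.5433
  σ(Item 1,Item 3) = 0.26 × 0.81 × 1.20 = 0.2527
  σ(Item 1,Item 4) = 0.17 × 0.81 × 1.25 = 0.1721
  σ(Item 2,Item 3) = 0.62 × 1.29 × 1.20 = 0.9598
  σ(Item 2,Item 4) = 0.14 × 1.29 × 1.25 = 0.2258
  σ(Item 3,Item 4) = 0.34 × 1.20 × 1.25 = 0.5100
σ²_T = Σσ²ᵢ + 2·Σσ_ij = 5.3227 + 2 × 2.6637 = 10.6501
α = (4/3)·(1 − 5.3227/10.6501) = 0.667

Cronbach's alpha = 0.667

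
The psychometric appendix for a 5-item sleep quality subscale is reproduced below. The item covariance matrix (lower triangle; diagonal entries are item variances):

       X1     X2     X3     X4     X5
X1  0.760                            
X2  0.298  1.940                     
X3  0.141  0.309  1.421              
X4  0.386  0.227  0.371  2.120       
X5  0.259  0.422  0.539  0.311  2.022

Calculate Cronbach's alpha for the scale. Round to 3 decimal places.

Σσ²ᵢ = 0.760 + 1.940 + 1.421 + 2.120 + 2.022 = 8.263
Σ_{i<j} σ_ij = 3.263
total variance = 8.263 + 2 × 3.263 = 14.789
α = (k/(k−1))·(1 − Σσ²ᵢ/total variance) = (5/4)·(1 − 8.263/14.789) = 0.552

Cronbach's alpha = 0.552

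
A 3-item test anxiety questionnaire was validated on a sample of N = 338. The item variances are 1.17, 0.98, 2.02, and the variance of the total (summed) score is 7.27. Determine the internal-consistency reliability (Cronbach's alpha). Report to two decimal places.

ΣVar(i) = 1.17 + 0.98 + 2.02 = 4.17
α = (k/(k−1))·(1 − ΣVar(i)/total variance) = (3/2)·(1 − 4.17/7.27) = 0.64

α = 0.64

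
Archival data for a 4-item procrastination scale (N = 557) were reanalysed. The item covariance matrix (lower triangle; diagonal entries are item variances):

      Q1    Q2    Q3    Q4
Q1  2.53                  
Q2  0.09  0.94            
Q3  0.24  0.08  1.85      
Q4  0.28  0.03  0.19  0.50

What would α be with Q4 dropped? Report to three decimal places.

Remaining items: Q1, Q2, Q3 (k = 3).
ΣVar(i) = 2.53 + 0.94 + 1.85 = 5.32
σ²_total = 5.32 + 2 × 0.41 = 6.14
α (item deleted) = (3/2)·(1 − 5.32/6.14) = 0.200

α = 0.200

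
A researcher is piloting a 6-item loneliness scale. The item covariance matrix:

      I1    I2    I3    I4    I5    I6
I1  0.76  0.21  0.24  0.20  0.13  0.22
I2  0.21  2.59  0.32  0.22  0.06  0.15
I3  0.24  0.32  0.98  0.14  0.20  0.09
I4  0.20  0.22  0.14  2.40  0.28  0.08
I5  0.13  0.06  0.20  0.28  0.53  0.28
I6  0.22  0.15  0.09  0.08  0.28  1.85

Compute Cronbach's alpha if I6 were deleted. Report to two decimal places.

Cronbach's alpha = 0.44

Remaining items: I1, I2, I3, I4, I5 (k = 5).
sum of item variances = 0.76 + 2.59 + 0.98 + 2.40 + 0.53 = 7.26
total variance = 7.26 + 2 × 2.00 = 11.26
α (item deleted) = (5/4)·(1 − 7.26/11.26) = 0.44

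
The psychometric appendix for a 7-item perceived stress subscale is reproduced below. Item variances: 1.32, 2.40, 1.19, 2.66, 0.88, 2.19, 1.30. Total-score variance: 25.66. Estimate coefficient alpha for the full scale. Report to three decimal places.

α = 0.624

ΣVar(i) = 1.32 + 2.40 + 1.19 + 2.66 + 0.88 + 2.19 + 1.30 = 11.94
α = (k/(k−1))·(1 − ΣVar(i)/Var(T)) = (7/6)·(1 − 11.94/25.66) = 0.624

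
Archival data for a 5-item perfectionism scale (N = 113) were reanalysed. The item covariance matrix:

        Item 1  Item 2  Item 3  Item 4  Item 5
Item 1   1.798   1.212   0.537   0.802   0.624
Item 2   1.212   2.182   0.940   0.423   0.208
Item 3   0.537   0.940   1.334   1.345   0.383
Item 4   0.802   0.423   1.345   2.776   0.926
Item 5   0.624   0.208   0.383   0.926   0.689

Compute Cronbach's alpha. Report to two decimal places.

sum of item variances = 1.798 + 2.182 + 1.334 + 2.776 + 0.689 = 8.779
Σ_{i<j} σ_ij = 7.400
σ²_total = 8.779 + 2 × 7.400 = 23.579
α = (k/(k−1))·(1 − sum of item variances/σ²_total) = (5/4)·(1 − 8.779/23.579) = 0.78

Cronbach's alpha = 0.78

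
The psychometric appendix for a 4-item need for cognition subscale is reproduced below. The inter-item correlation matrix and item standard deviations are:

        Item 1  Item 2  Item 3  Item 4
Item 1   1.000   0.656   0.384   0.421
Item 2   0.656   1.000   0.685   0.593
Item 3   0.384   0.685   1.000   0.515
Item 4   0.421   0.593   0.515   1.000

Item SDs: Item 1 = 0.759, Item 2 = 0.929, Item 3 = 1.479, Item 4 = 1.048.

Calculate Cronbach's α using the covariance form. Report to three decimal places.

Σσ²ᵢ = 0.759² + 0.929² + 1.479² + 1.048² = 4.7249
Covariances σ_ij = r_ij · s_i · s_j:
  σ(Item 1,Item 2) = 0.656 × 0.759 × 0.929 = 0.4626
  σ(Item 1,Item 3) = 0.384 × 0.759 × 1.479 = 0.4311
  σ(Item 1,Item 4) = 0.421 × 0.759 × 1.048 = 0.3349
  σ(Item 2,Item 3) = 0.685 × 0.929 × 1.479 = 0.9412
  σ(Item 2,Item 4) = 0.593 × 0.929 × 1.048 = 0.5773
  σ(Item 3,Item 4) = 0.515 × 1.479 × 1.048 = 0.7982
σ²_T = Σσ²ᵢ + 2·Σσ_ij = 4.7249 + 2 × 3.5453 = 11.8155
α = (4/3)·(1 − 4.7249/11.8155) = 0.800

Cronbach's α = 0.800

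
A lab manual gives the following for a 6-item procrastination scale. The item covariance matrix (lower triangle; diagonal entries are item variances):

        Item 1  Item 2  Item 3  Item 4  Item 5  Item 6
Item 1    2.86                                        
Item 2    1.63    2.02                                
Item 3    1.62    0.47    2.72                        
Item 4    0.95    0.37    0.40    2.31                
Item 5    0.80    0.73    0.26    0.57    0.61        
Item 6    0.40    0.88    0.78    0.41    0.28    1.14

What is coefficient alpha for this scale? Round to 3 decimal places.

ΣVar(i) = 2.86 + 2.02 + 2.72 + 2.31 + 0.61 + 1.14 = 11.66
Sum of the distinct covariances = 10.55
Var(T) = 11.66 + 2 × 10.55 = 32.76
α = (k/(k−1))·(1 − ΣVar(i)/Var(T)) = (6/5)·(1 − 11.66/32.76) = 0.773

coefficient alpha = 0.773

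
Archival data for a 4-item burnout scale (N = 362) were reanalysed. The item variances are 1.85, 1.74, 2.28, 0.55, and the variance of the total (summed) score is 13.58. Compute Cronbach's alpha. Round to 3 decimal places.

Cronbach's alpha = 0.703

Σσ²ᵢ = 1.85 + 1.74 + 2.28 + 0.55 = 6.42
α = (k/(k−1))·(1 − Σσ²ᵢ/Var(T)) = (4/3)·(1 − 6.42/13.58) = 0.703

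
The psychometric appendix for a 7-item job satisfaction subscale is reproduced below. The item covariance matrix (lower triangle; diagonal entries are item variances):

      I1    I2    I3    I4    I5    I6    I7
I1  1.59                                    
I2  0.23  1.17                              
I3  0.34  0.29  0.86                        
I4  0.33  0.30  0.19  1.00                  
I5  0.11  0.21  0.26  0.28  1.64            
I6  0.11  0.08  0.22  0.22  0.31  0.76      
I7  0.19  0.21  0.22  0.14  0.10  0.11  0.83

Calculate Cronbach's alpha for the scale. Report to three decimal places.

Σσ²ᵢ = 1.59 + 1.17 + 0.86 + 1.00 + 1.64 + 0.76 + 0.83 = 7.85
Sum of off-diagonal covariances = 4.45
total variance = 7.85 + 2 × 4.45 = 16.75
α = (k/(k−1))·(1 − Σσ²ᵢ/total variance) = (7/6)·(1 − 7.85/16.75) = 0.620

Cronbach's alpha = 0.620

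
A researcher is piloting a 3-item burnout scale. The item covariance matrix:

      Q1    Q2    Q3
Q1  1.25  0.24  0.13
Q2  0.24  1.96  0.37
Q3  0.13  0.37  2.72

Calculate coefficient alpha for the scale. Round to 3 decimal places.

coefficient alpha = 0.300

ΣVar(i) = 1.25 + 1.96 + 2.72 = 5.93
Sum of the distinct covariances = 0.74
total variance = 5.93 + 2 × 0.74 = 7.41
α = (k/(k−1))·(1 − ΣVar(i)/total variance) = (3/2)·(1 − 5.93/7.41) = 0.300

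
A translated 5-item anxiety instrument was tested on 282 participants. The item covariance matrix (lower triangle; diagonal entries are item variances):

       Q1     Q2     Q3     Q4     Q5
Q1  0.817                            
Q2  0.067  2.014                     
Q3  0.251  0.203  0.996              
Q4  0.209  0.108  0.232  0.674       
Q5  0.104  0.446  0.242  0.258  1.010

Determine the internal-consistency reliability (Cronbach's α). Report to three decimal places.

α = 0.544

Σσᵢ² = 0.817 + 2.014 + 0.996 + 0.674 + 1.010 = 5.511
Σ_{i<j} σ_ij = 2.120
σ²_total = 5.511 + 2 × 2.120 = 9.751
α = (k/(k−1))·(1 − Σσᵢ²/σ²_total) = (5/4)·(1 − 5.511/9.751) = 0.544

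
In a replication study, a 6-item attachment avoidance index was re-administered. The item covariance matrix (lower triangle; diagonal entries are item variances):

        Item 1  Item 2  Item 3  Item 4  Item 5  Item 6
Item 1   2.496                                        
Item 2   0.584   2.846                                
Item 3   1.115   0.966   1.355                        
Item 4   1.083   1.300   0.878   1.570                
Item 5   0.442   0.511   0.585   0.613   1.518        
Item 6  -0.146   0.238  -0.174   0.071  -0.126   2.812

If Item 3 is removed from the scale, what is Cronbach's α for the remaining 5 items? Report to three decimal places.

Cronbach's α = 0.561

Remaining items: Item 1, Item 2, Item 4, Item 5, Item 6 (k = 5).
Σσ²ᵢ = 2.496 + 2.846 + 1.570 + 1.518 + 2.812 = 11.242
σ²_T = 11.242 + 2 × 4.570 = 20.382
α (item deleted) = (5/4)·(1 − 11.242/20.382) = 0.561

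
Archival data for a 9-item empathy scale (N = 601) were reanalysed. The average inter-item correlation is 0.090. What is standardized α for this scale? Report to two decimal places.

Standardized α = k·r̄ / (1 + (k−1)·r̄) = 9 × 0.090 / (1 + 8 × 0.090)
  = 0.8100 / 1.7200 = 0.47

α = 0.47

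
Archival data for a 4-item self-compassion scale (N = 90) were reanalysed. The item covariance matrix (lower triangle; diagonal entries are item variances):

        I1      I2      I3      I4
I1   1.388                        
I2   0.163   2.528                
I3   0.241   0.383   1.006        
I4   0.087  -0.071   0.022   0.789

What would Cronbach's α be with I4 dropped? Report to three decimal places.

α = 0.363

Remaining items: I1, I2, I3 (k = 3).
Σσ²ᵢ = 1.388 + 2.528 + 1.006 = 4.922
σ²_T = 4.922 + 2 × 0.787 = 6.496
α (item deleted) = (3/2)·(1 − 4.922/6.496) = 0.363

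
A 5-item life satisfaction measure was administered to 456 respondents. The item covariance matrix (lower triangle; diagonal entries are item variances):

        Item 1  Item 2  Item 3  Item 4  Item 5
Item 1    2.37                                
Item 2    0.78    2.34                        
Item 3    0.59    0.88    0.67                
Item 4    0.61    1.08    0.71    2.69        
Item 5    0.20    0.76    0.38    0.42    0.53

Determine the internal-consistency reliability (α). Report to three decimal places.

α = 0.748

Σσ²ᵢ = 2.37 + 2.34 + 0.67 + 2.69 + 0.53 = 8.60
Σ_{i<j} σ_ij = 6.41
total variance = 8.60 + 2 × 6.41 = 21.42
α = (k/(k−1))·(1 − Σσ²ᵢ/total variance) = (5/4)·(1 − 8.60/21.42) = 0.748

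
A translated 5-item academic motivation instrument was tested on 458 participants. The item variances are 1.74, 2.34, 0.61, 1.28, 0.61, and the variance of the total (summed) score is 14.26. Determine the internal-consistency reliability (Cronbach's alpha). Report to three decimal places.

Cronbach's alpha = 0.673

ΣVar(i) = 1.74 + 2.34 + 0.61 + 1.28 + 0.61 = 6.58
α = (k/(k−1))·(1 − ΣVar(i)/total variance) = (5/4)·(1 − 6.58/14.26) = 0.673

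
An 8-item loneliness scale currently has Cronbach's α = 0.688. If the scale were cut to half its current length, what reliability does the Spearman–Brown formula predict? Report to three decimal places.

Length factor m = 1/2
α' = m·α / (1 − (1−m)·α)
   = 1/2 × 0.688 / (1 − (1 − 1/2) × 0.688)
   = 0.3440 / 0.6560 = 0.524

predicted reliability = 0.524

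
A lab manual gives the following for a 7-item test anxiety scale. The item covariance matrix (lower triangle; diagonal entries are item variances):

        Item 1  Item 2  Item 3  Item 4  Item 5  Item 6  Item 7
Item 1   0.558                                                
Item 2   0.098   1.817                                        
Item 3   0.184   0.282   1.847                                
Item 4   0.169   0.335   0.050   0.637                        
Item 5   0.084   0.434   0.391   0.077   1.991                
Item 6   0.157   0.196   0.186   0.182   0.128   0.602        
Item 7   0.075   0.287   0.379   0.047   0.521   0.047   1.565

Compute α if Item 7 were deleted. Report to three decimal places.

α = 0.531

Remaining items: Item 1, Item 2, Item 3, Item 4, Item 5, Item 6 (k = 6).
ΣVar(i) = 0.558 + 1.817 + 1.847 + 0.637 + 1.991 + 0.602 = 7.452
Var(T) = 7.452 + 2 × 2.953 = 13.358
α (item deleted) = (6/5)·(1 − 7.452/13.358) = 0.531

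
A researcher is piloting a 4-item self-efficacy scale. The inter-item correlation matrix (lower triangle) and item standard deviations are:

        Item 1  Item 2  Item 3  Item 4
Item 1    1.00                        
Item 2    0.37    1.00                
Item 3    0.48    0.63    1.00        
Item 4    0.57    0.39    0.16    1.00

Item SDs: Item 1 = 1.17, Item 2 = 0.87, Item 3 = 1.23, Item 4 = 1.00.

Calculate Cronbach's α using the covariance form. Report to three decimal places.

α = 0.746

Σσ²ᵢ = 1.17² + 0.87² + 1.23² + 1.00² = 4.6387
Covariances σ_ij = r_ij · s_i · s_j:
  σ(Item 1,Item 2) = 0.37 × 1.17 × 0.87 = 0.3766
  σ(Item 1,Item 3) = 0.48 × 1.17 × 1.23 = 0.6908
  σ(Item 1,Item 4) = 0.57 × 1.17 × 1.00 = 0.6669
  σ(Item 2,Item 3) = 0.63 × 0.87 × 1.23 = 0.6742
  σ(Item 2,Item 4) = 0.39 × 0.87 × 1.00 = 0.3393
  σ(Item 3,Item 4) = 0.16 × 1.23 × 1.00 = 0.1968
σ²_T = Σσ²ᵢ + 2·Σσ_ij = 4.6387 + 2 × 2.9446 = 10.5279
α = (4/3)·(1 − 4.6387/10.5279) = 0.746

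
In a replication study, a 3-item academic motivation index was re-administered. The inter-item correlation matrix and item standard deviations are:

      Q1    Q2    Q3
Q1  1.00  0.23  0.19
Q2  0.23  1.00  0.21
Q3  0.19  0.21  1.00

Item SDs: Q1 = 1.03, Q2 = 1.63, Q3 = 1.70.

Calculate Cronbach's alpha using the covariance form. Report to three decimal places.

Σσ²ᵢ = 1.03² + 1.63² + 1.70² = 6.6078
Covariances σ_ij = r_ij · s_i · s_j:
  σ(Q1,Q2) = 0.23 × 1.03 × 1.63 = 0.3861
  σ(Q1,Q3) = 0.19 × 1.03 × 1.70 = 0.3327
  σ(Q2,Q3) = 0.21 × 1.63 × 1.70 = 0.5819
σ²_T = Σσ²ᵢ + 2·Σσ_ij = 6.6078 + 2 × 1.3007 = 9.2092
α = (3/2)·(1 − 6.6078/9.2092) = 0.424

α = 0.424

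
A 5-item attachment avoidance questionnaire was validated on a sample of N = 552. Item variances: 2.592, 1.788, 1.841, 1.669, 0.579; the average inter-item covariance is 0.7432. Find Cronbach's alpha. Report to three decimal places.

Cronbach's alpha = 0.796

Σσ²ᵢ = 2.592 + 1.788 + 1.841 + 1.669 + 0.579 = 8.469
Sum of the 10 distinct covariances = 10 × 0.7432 = 7.4320
Var(T) = Σσ²ᵢ + 2·Σcov = 8.469 + 2 × 7.4320 = 23.3330
α = (5/4)·(1 − 8.469/23.3330) = 0.796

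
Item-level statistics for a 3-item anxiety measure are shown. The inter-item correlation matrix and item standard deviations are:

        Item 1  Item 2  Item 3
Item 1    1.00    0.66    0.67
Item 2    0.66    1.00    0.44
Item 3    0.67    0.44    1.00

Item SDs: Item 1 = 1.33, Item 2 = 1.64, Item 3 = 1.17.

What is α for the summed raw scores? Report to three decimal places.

α = 0.800

Σσ²ᵢ = 1.33² + 1.64² + 1.17² = 5.8274
Covariances σ_ij = r_ij · s_i · s_j:
  σ(Item 1,Item 2) = 0.66 × 1.33 × 1.64 = 1.4396
  σ(Item 1,Item 3) = 0.67 × 1.33 × 1.17 = 1.0426
  σ(Item 2,Item 3) = 0.44 × 1.64 × 1.17 = 0.8443
σ²_T = Σσ²ᵢ + 2·Σσ_ij = 5.8274 + 2 × 3.3265 = 12.4804
α = (3/2)·(1 − 5.8274/12.4804) = 0.800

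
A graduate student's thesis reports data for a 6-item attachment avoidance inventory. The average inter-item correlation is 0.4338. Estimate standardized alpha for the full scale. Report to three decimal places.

α = 0.821

Standardized α = k·r̄ / (1 + (k−1)·r̄) = 6 × 0.4338 / (1 + 5 × 0.4338)
  = 2.6028 / 3.1690 = 0.821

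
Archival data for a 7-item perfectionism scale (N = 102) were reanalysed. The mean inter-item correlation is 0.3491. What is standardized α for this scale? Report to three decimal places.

Standardized α = k·r̄ / (1 + (k−1)·r̄) = 7 × 0.3491 / (1 + 6 × 0.3491)
  = 2.4437 / 3.0946 = 0.790

α = 0.790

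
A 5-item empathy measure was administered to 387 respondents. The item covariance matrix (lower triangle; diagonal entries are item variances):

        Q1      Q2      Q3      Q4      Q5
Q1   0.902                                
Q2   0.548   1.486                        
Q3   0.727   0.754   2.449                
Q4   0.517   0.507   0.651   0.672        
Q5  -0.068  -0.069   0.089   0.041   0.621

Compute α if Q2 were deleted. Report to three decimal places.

Remaining items: Q1, Q3, Q4, Q5 (k = 4).
Σσᵢ² = 0.902 + 2.449 + 0.672 + 0.621 = 4.644
Var(T) = 4.644 + 2 × 1.957 = 8.558
α (item deleted) = (4/3)·(1 − 4.644/8.558) = 0.610

α = 0.610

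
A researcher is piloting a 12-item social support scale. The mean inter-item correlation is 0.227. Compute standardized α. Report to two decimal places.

standardized α = 0.78

Standardized α = k·r̄ / (1 + (k−1)·r̄) = 12 × 0.227 / (1 + 11 × 0.227)
  = 2.7240 / 3.4970 = 0.78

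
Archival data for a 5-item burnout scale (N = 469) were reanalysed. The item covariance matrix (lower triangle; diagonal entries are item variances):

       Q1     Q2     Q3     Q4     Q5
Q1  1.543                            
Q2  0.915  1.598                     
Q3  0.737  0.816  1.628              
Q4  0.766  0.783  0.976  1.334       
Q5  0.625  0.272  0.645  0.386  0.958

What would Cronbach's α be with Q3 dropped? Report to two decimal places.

α = 0.77

Remaining items: Q1, Q2, Q4, Q5 (k = 4).
ΣVar(i) = 1.543 + 1.598 + 1.334 + 0.958 = 5.433
σ²_T = 5.433 + 2 × 3.747 = 12.927
α (item deleted) = (4/3)·(1 − 5.433/12.927) = 0.77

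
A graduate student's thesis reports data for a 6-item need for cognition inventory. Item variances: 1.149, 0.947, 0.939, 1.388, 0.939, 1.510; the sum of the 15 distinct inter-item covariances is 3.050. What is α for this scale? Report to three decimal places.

α = 0.564

Σσᵢ² = 1.149 + 0.947 + 0.939 + 1.388 + 0.939 + 1.510 = 6.872
Sum of distinct covariances = 3.050
Var(T) = Σσᵢ² + 2·Σcov = 6.872 + 2 × 3.050 = 12.972
α = (6/5)·(1 − 6.872/12.972) = 0.564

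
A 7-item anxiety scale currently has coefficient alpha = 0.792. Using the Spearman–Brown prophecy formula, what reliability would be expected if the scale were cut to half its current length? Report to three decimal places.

Length factor m = 1/2
α' = m·α / (1 − (1−m)·α)
   = 1/2 × 0.792 / (1 − (1 − 1/2) × 0.792)
   = 0.3960 / 0.6040 = 0.656

predicted reliability = 0.656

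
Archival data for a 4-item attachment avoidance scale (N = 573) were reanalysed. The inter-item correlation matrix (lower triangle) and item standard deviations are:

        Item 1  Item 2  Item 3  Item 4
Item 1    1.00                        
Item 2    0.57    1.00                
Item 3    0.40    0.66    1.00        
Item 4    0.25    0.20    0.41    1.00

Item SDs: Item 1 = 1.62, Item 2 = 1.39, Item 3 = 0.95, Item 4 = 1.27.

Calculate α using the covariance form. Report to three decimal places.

Σσ²ᵢ = 1.62² + 1.39² + 0.95² + 1.27² = 7.0719
Covariances σ_ij = r_ij · s_i · s_j:
  σ(Item 1,Item 2) = 0.57 × 1.62 × 1.39 = 1.2835
  σ(Item 1,Item 3) = 0.40 × 1.62 × 0.95 = 0.6156
  σ(Item 1,Item 4) = 0.25 × 1.62 × 1.27 = 0.5144
  σ(Item 2,Item 3) = 0.66 × 1.39 × 0.95 = 0.8715
  σ(Item 2,Item 4) = 0.20 × 1.39 × 1.27 = 0.3531
  σ(Item 3,Item 4) = 0.41 × 0.95 × 1.27 = 0.4947
σ²_T = Σσ²ᵢ + 2·Σσ_ij = 7.0719 + 2 × 4.1328 = 15.3375
α = (4/3)·(1 − 7.0719/15.3375) = 0.719

α = 0.719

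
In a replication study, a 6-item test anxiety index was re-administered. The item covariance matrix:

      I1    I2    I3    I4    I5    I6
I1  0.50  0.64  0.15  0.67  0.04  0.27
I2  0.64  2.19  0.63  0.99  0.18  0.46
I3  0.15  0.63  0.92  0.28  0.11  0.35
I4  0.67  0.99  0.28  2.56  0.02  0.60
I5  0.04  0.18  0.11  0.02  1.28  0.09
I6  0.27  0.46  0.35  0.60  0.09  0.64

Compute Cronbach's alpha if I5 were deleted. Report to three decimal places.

Remaining items: I1, I2, I3, I4, I6 (k = 5).
Σσᵢ² = 0.50 + 2.19 + 0.92 + 2.56 + 0.64 = 6.81
total variance = 6.81 + 2 × 5.04 = 16.89
α (item deleted) = (5/4)·(1 − 6.81/16.89) = 0.746

Cronbach's alpha = 0.746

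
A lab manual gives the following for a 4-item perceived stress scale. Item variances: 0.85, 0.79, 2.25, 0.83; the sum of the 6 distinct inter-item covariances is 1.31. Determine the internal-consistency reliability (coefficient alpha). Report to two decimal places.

α = 0.48

ΣVar(i) = 0.85 + 0.79 + 2.25 + 0.83 = 4.72
Sum of distinct covariances = 1.31
σ²_total = ΣVar(i) + 2·Σcov = 4.72 + 2 × 1.31 = 7.34
α = (4/3)·(1 − 4.72/7.34) = 0.48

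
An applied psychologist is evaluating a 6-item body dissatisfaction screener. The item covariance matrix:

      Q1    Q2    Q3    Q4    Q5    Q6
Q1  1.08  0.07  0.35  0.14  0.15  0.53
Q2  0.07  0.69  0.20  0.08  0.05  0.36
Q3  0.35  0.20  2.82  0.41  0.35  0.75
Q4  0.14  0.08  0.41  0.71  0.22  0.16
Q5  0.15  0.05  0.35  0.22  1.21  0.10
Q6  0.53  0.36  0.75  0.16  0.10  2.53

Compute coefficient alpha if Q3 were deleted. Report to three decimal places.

Remaining items: Q1, Q2, Q4, Q5, Q6 (k = 5).
Σσ²ᵢ = 1.08 + 0.69 + 0.71 + 1.21 + 2.53 = 6.22
Var(T) = 6.22 + 2 × 1.86 = 9.94
α (item deleted) = (5/4)·(1 − 6.22/9.94) = 0.468

coefficient alpha = 0.468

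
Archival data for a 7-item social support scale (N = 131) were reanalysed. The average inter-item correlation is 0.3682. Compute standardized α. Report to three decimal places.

α = 0.803

Standardized α = k·r̄ / (1 + (k−1)·r̄) = 7 × 0.3682 / (1 + 6 × 0.3682)
  = 2.5774 / 3.2092 = 0.803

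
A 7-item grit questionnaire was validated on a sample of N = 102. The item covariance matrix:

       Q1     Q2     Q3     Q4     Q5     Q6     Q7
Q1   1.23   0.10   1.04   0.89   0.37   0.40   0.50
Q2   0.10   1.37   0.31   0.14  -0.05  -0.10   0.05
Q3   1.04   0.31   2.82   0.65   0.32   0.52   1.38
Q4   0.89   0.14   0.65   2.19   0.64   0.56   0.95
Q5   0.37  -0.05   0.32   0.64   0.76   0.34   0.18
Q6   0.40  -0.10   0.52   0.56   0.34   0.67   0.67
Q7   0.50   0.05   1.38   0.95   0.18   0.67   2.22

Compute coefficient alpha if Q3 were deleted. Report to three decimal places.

Remaining items: Q1, Q2, Q4, Q5, Q6, Q7 (k = 6).
ΣVar(i) = 1.23 + 1.37 + 2.19 + 0.76 + 0.67 + 2.22 = 8.44
σ²_T = 8.44 + 2 × 5.64 = 19.72
α (item deleted) = (6/5)·(1 − 8.44/19.72) = 0.686

coefficient alpha = 0.686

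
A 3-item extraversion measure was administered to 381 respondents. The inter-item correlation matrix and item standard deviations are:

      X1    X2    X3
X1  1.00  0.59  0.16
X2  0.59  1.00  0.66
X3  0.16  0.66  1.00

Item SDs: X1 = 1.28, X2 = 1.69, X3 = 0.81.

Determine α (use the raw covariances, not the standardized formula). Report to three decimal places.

Σσ²ᵢ = 1.28² + 1.69² + 0.81² = 5.1506
Covariances σ_ij = r_ij · s_i · s_j:
  σ(X1,X2) = 0.59 × 1.28 × 1.69 = 1.2763
  σ(X1,X3) = 0.16 × 1.28 × 0.81 = 0.1659
  σ(X2,X3) = 0.66 × 1.69 × 0.81 = 0.9035
σ²_T = Σσ²ᵢ + 2·Σσ_ij = 5.1506 + 2 × 2.3457 = 9.8420
α = (3/2)·(1 − 5.1506/9.8420) = 0.715

α = 0.715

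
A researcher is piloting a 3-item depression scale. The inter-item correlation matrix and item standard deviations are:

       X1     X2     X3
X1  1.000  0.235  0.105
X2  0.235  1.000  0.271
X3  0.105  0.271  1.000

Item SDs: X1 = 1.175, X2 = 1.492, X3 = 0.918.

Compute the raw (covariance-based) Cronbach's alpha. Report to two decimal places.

Σσ²ᵢ = 1.175² + 1.492² + 0.918² = 4.4494
Covariances σ_ij = r_ij · s_i · s_j:
  σ(X1,X2) = 0.235 × 1.175 × 1.492 = 0.4120
  σ(X1,X3) = 0.105 × 1.175 × 0.918 = 0.1133
  σ(X2,X3) = 0.271 × 1.492 × 0.918 = 0.3712
σ²_T = Σσ²ᵢ + 2·Σσ_ij = 4.4494 + 2 × 0.8965 = 6.2424
α = (3/2)·(1 − 4.4494/6.2424) = 0.43

α = 0.43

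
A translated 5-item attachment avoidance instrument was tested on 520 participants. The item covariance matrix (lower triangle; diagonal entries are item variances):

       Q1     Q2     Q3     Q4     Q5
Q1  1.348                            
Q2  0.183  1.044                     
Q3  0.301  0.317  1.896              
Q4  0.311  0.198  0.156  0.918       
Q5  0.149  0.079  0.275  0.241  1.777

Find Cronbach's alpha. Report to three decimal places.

Cronbach's alpha = 0.485

Σσ²ᵢ = 1.348 + 1.044 + 1.896 + 0.918 + 1.777 = 6.983
Sum of off-diagonal covariances = 2.210
σ²_total = 6.983 + 2 × 2.210 = 11.403
α = (k/(k−1))·(1 − Σσ²ᵢ/σ²_total) = (5/4)·(1 − 6.983/11.403) = 0.485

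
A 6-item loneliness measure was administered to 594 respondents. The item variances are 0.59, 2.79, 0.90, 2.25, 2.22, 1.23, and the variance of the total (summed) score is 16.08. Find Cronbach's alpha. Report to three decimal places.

ΣVar(i) = 0.59 + 2.79 + 0.90 + 2.25 + 2.22 + 1.23 = 9.98
α = (k/(k−1))·(1 − ΣVar(i)/total variance) = (6/5)·(1 − 9.98/16.08) = 0.455

Cronbach's alpha = 0.455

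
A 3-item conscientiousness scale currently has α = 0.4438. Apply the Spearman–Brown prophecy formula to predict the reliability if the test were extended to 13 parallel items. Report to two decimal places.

Length factor m = 13/3 = 4.3333
α' = m·α / (1 + (m−1)·α)
   = 13/3 × 0.4438 / (1 + (13/3 − 1) × 0.4438)
   = 1.9231 / 2.4793 = 0.78

predicted reliability = 0.78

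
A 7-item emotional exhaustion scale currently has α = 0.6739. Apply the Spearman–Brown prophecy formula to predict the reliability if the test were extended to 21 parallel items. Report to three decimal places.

Length factor m = 21/7 = 3.0000
α' = m·α / (1 + (m−1)·α)
   = 21/7 × 0.6739 / (1 + (21/7 − 1) × 0.6739)
   = 2.0217 / 2.3478 = 0.861

predicted reliability = 0.861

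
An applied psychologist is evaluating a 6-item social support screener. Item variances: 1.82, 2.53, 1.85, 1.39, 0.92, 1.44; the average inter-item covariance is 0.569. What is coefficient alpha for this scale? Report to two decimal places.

Σσ²ᵢ = 1.82 + 2.53 + 1.85 + 1.39 + 0.92 + 1.44 = 9.95
Sum of the 15 distinct covariances = 15 × 0.569 = 8.535
σ²_total = Σσ²ᵢ + 2·Σcov = 9.95 + 2 × 8.535 = 27.020
α = (6/5)·(1 − 9.95/27.020) = 0.76

α = 0.76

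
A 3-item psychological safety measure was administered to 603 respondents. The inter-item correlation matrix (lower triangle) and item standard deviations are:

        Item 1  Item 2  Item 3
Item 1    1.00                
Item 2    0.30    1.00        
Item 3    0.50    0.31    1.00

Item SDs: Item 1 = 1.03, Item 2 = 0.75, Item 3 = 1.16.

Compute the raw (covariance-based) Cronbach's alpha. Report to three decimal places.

Σσ²ᵢ = 1.03² + 0.75² + 1.16² = 2.9690
Covariances σ_ij = r_ij · s_i · s_j:
  σ(Item 1,Item 2) = 0.30 × 1.03 × 0.75 = 0.2318
  σ(Item 1,Item 3) = 0.50 × 1.03 × 1.16 = 0.5974
  σ(Item 2,Item 3) = 0.31 × 0.75 × 1.16 = 0.2697
σ²_T = Σσ²ᵢ + 2·Σσ_ij = 2.9690 + 2 × 1.0989 = 5.1668
α = (3/2)·(1 − 2.9690/5.1668) = 0.638

α = 0.638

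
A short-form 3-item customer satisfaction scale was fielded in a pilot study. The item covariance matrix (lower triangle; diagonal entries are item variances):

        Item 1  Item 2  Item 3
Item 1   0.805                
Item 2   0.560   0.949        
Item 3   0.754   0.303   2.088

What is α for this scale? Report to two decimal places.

sum of item variances = 0.805 + 0.949 + 2.088 = 3.842
Sum of the distinct covariances = 1.617
σ²_total = 3.842 + 2 × 1.617 = 7.076
α = (k/(k−1))·(1 − sum of item variances/σ²_total) = (3/2)·(1 − 3.842/7.076) = 0.69

α = 0.69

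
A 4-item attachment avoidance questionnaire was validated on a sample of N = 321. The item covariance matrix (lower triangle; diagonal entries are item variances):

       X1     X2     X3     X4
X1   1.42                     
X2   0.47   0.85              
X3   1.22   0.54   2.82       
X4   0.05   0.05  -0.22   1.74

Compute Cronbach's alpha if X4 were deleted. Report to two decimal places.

Remaining items: X1, X2, X3 (k = 3).
sum of item variances = 1.42 + 0.85 + 2.82 = 5.09
σ²_T = 5.09 + 2 × 2.23 = 9.55
α (item deleted) = (3/2)·(1 − 5.09/9.55) = 0.70

α = 0.70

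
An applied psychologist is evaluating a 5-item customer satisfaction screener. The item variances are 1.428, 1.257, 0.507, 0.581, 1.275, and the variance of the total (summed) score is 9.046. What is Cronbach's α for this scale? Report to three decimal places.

sum of item variances = 1.428 + 1.257 + 0.507 + 0.581 + 1.275 = 5.048
α = (k/(k−1))·(1 − sum of item variances/σ²_total) = (5/4)·(1 − 5.048/9.046) = 0.552

α = 0.552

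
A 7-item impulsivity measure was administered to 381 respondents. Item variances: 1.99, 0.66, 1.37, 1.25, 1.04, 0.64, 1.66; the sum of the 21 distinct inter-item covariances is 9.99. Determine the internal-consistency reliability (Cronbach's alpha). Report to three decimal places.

sum of item variances = 1.99 + 0.66 + 1.37 + 1.25 + 1.04 + 0.64 + 1.66 = 8.61
Sum of distinct covariances = 9.99
σ²_T = sum of item variances + 2·Σcov = 8.61 + 2 × 9.99 = 28.59
α = (7/6)·(1 − 8.61/28.59) = 0.815

α = 0.815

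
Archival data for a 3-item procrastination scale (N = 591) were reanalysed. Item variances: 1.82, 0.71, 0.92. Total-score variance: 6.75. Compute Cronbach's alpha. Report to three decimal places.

α = 0.733

Σσᵢ² = 1.82 + 0.71 + 0.92 = 3.45
α = (k/(k−1))·(1 − Σσᵢ²/Var(T)) = (3/2)·(1 − 3.45/6.75) = 0.733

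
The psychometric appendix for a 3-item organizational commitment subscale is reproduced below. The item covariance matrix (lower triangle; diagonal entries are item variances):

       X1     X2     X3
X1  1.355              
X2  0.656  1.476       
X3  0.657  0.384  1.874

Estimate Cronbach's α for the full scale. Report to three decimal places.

Σσ²ᵢ = 1.355 + 1.476 + 1.874 = 4.705
Sum of the distinct covariances = 1.697
σ²_T = 4.705 + 2 × 1.697 = 8.099
α = (k/(k−1))·(1 − Σσ²ᵢ/σ²_T) = (3/2)·(1 − 4.705/8.099) = 0.629

Cronbach's α = 0.629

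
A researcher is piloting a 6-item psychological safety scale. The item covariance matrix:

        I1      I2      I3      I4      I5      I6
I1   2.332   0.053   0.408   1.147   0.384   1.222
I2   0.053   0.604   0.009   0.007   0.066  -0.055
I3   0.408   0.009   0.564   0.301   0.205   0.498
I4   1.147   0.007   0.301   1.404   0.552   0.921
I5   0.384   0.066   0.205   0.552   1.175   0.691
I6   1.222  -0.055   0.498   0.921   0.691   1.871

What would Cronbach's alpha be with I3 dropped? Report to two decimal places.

α = 0.72

Remaining items: I1, I2, I4, I5, I6 (k = 5).
Σσᵢ² = 2.332 + 0.604 + 1.404 + 1.175 + 1.871 = 7.386
σ²_total = 7.386 + 2 × 4.988 = 17.362
α (item deleted) = (5/4)·(1 − 7.386/17.362) = 0.72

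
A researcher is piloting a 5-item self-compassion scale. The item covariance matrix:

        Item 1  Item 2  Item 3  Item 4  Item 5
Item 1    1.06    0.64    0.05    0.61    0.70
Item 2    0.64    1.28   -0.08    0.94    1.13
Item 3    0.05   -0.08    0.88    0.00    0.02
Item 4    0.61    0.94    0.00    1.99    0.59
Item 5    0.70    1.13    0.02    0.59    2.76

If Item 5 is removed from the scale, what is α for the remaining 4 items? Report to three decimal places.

α = 0.604

Remaining items: Item 1, Item 2, Item 3, Item 4 (k = 4).
Σσᵢ² = 1.06 + 1.28 + 0.88 + 1.99 = 5.21
Var(T) = 5.21 + 2 × 2.16 = 9.53
α (item deleted) = (4/3)·(1 − 5.21/9.53) = 0.604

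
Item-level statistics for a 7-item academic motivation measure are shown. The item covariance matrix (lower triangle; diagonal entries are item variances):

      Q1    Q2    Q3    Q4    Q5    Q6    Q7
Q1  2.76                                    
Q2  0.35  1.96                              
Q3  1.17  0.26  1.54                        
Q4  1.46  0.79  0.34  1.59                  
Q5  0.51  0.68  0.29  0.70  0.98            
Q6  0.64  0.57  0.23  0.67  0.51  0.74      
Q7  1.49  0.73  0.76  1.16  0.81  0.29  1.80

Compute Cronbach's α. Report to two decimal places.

ΣVar(i) = 2.76 + 1.96 + 1.54 + 1.59 + 0.98 + 0.74 + 1.80 = 11.37
Sum of the distinct covariances = 14.41
total variance = 11.37 + 2 × 14.41 = 40.19
α = (k/(k−1))·(1 − ΣVar(i)/total variance) = (7/6)·(1 − 11.37/40.19) = 0.84

α = 0.84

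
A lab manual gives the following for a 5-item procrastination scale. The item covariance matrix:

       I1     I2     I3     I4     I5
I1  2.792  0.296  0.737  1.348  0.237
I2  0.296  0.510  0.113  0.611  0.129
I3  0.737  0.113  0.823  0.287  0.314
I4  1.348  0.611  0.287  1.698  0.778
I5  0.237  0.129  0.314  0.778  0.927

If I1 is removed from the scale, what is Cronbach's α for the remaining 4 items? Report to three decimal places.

Cronbach's α = 0.707

Remaining items: I2, I3, I4, I5 (k = 4).
Σσ²ᵢ = 0.510 + 0.823 + 1.698 + 0.927 = 3.958
σ²_total = 3.958 + 2 × 2.232 = 8.422
α (item deleted) = (4/3)·(1 − 3.958/8.422) = 0.707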